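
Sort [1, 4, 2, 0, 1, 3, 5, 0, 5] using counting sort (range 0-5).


Count array: [2, 2, 1, 1, 1, 2]
Reconstruct: [0, 0, 1, 1, 2, 3, 4, 5, 5]


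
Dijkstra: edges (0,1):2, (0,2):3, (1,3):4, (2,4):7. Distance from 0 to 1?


Dijkstra from 0:
Distances: {0: 0, 1: 2, 2: 3, 3: 6, 4: 10}
Shortest distance to 1 = 2, path = [0, 1]


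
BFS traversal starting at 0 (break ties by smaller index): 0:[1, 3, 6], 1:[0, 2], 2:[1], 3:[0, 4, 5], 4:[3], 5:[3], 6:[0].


BFS queue: start with [0]
Visit order: [0, 1, 3, 6, 2, 4, 5]


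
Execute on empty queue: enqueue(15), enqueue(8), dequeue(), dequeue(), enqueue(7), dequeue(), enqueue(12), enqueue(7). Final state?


enqueue(15) -> [15]
enqueue(8) -> [15, 8]
dequeue() returns 15 -> [8]
dequeue() returns 8 -> []
enqueue(7) -> [7]
dequeue() returns 7 -> []
enqueue(12) -> [12]
enqueue(7) -> [12, 7]
Final queue (front to back): [12, 7]


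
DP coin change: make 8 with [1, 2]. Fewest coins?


dp[0]=0; dp[i]=1+min(dp[i-c] for c in coins)
...dp[3]=2, dp[4]=2, dp[5]=3, dp[6]=3, dp[7]=4, dp[8]=4
Minimum coins for 8 = 4


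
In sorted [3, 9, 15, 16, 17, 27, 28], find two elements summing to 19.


Two pointers: lo=0, hi=6
Found pair: (3, 16) summing to 19


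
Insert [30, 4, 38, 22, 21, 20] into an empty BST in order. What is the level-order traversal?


Root = 30; build tree by BST insertion.
Level-Order traversal: [30, 4, 38, 22, 21, 20]


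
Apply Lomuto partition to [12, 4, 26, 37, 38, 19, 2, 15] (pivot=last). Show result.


Elements <= 15 go left of pivot.
Result: [12, 4, 2, 15, 38, 19, 26, 37], pivot at index 3


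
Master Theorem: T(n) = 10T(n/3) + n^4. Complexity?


a=10, b=3, c=4. log_3(10)=2.096 < c=4. Case 3: O(n^c) = O(n^4)
Complexity: O(n^4)


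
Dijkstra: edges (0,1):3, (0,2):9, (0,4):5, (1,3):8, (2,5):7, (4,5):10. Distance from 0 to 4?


Dijkstra from 0:
Distances: {0: 0, 1: 3, 2: 9, 3: 11, 4: 5, 5: 15}
Shortest distance to 4 = 5, path = [0, 4]


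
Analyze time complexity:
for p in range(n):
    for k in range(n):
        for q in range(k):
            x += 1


Per nesting level: O(n) * O(n) * O(n) [triangular over k] = O(n^3)
Complexity: O(n^3)


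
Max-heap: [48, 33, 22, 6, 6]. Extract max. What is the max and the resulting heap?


Max = 48
Replace root with last, heapify down
Resulting heap: [33, 6, 22, 6]


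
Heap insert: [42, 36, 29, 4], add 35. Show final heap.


Append 35: [42, 36, 29, 4, 35]
Bubble up: no swaps needed
Result: [42, 36, 29, 4, 35]


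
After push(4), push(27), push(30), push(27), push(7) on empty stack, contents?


push(4) -> [4]
push(27) -> [4, 27]
push(30) -> [4, 27, 30]
push(27) -> [4, 27, 30, 27]
push(7) -> [4, 27, 30, 27, 7]
Final stack (bottom to top): [4, 27, 30, 27, 7]


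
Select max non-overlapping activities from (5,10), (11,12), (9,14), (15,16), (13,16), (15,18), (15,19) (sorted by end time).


Greedy: pick earliest-ending, then skip overlaps.
Selected (3 activities): [(5, 10), (11, 12), (15, 16)]


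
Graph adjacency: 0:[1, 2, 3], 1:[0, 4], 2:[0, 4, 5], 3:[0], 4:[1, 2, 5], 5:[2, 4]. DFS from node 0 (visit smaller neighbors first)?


DFS stack-based: start with [0]
Visit order: [0, 1, 4, 2, 5, 3]


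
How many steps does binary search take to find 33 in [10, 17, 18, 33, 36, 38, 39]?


Search for 33:
[0,6] mid=3 arr[3]=33
Total: 1 comparisons


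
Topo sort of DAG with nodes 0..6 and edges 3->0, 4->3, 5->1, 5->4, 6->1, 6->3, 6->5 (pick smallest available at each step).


Kahn's algorithm, process smallest node first
Order: [2, 6, 5, 1, 4, 3, 0]


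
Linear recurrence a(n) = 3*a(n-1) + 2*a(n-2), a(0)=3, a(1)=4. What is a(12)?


Build bottom-up:
...a(10)=452766, a(11)=1612550, a(12)=3*1612550+2*452766=5743182


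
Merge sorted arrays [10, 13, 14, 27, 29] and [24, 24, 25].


Compare heads, take smaller each step.
Merged: [10, 13, 14, 24, 24, 25, 27, 29]


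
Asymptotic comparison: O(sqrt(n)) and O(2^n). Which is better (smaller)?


sublinear grows slower than exponential
O(sqrt(n)) is asymptotically smaller; O(2^n) grows faster


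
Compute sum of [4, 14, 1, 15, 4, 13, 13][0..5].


Prefix sums: [0, 4, 18, 19, 34, 38, 51, 64]
Sum[0..5] = prefix[6] - prefix[0] = 51 - 0 = 51


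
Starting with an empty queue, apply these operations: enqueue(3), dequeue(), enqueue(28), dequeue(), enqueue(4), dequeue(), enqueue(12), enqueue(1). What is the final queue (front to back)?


enqueue(3) -> [3]
dequeue() returns 3 -> []
enqueue(28) -> [28]
dequeue() returns 28 -> []
enqueue(4) -> [4]
dequeue() returns 4 -> []
enqueue(12) -> [12]
enqueue(1) -> [12, 1]
Final queue (front to back): [12, 1]


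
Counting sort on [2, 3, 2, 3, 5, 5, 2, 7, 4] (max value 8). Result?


Count array: [0, 0, 3, 2, 1, 2, 0, 1, 0]
Reconstruct: [2, 2, 2, 3, 3, 4, 5, 5, 7]


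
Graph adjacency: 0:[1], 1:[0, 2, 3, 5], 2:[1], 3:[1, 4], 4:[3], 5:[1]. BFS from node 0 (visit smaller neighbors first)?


BFS queue: start with [0]
Visit order: [0, 1, 2, 3, 5, 4]


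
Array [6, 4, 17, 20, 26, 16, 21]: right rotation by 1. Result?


Right rotate by 1: [21, 6, 4, 17, 20, 26, 16]


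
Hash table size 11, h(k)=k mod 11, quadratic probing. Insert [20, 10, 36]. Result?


Insertions: 20->slot 9; 10->slot 10; 36->slot 3
Table: [None, None, None, 36, None, None, None, None, None, 20, 10]


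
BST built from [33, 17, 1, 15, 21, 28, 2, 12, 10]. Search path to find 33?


BST root = 33
Search for 33: compare at each node
Path: [33]


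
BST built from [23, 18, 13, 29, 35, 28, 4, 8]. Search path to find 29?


BST root = 23
Search for 29: compare at each node
Path: [23, 29]


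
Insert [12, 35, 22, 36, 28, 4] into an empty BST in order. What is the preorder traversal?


Root = 12; build tree by BST insertion.
Preorder traversal: [12, 4, 35, 22, 28, 36]


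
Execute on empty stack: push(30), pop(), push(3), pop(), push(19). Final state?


push(30) -> [30]
pop() returns 30 -> []
push(3) -> [3]
pop() returns 3 -> []
push(19) -> [19]
Final stack (bottom to top): [19]


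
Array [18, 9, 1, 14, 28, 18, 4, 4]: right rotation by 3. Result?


Right rotate by 3: [18, 4, 4, 18, 9, 1, 14, 28]


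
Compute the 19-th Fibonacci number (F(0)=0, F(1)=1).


F(n)=F(n-1)+F(n-2)
...F(17)=1597, F(18)=2584, F(19)=4181


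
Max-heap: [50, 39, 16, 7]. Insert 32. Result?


Append 32: [50, 39, 16, 7, 32]
Bubble up: no swaps needed
Result: [50, 39, 16, 7, 32]


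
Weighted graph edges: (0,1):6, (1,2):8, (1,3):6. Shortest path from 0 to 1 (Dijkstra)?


Dijkstra from 0:
Distances: {0: 0, 1: 6, 2: 14, 3: 12}
Shortest distance to 1 = 6, path = [0, 1]


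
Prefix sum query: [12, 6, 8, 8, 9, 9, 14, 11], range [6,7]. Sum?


Prefix sums: [0, 12, 18, 26, 34, 43, 52, 66, 77]
Sum[6..7] = prefix[8] - prefix[6] = 77 - 52 = 25


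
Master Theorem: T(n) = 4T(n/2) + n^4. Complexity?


a=4, b=2, c=4. log_2(4)=2 < c=4. Case 3: O(n^c) = O(n^4)
Complexity: O(n^4)


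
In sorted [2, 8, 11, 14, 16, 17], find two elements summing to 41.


Two pointers: lo=0, hi=5
No pair sums to 41


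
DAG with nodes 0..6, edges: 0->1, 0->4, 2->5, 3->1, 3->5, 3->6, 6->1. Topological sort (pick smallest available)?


Kahn's algorithm, process smallest node first
Order: [0, 2, 3, 4, 5, 6, 1]


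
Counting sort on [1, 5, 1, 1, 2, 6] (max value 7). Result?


Count array: [0, 3, 1, 0, 0, 1, 1, 0]
Reconstruct: [1, 1, 1, 2, 5, 6]


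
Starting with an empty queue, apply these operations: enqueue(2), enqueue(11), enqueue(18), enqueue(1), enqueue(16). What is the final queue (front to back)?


enqueue(2) -> [2]
enqueue(11) -> [2, 11]
enqueue(18) -> [2, 11, 18]
enqueue(1) -> [2, 11, 18, 1]
enqueue(16) -> [2, 11, 18, 1, 16]
Final queue (front to back): [2, 11, 18, 1, 16]


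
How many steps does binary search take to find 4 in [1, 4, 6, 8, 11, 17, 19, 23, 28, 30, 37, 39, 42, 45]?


Search for 4:
[0,13] mid=6 arr[6]=19
[0,5] mid=2 arr[2]=6
[0,1] mid=0 arr[0]=1
[1,1] mid=1 arr[1]=4
Total: 4 comparisons


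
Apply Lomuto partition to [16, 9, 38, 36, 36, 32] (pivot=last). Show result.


Elements <= 32 go left of pivot.
Result: [16, 9, 32, 36, 36, 38], pivot at index 2


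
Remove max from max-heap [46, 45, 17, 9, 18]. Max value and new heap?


Max = 46
Replace root with last, heapify down
Resulting heap: [45, 18, 17, 9]


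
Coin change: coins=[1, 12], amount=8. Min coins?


dp[0]=0; dp[i]=1+min(dp[i-c] for c in coins)
...dp[3]=3, dp[4]=4, dp[5]=5, dp[6]=6, dp[7]=7, dp[8]=8
Minimum coins for 8 = 8


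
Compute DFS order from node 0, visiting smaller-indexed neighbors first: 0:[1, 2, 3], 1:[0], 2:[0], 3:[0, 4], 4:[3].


DFS stack-based: start with [0]
Visit order: [0, 1, 2, 3, 4]


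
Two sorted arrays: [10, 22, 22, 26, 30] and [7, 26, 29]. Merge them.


Compare heads, take smaller each step.
Merged: [7, 10, 22, 22, 26, 26, 29, 30]


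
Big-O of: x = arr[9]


Analysis: constant-time operation, no loop
Complexity: O(1)


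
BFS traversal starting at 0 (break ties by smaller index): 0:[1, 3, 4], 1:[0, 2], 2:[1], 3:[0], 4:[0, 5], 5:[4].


BFS queue: start with [0]
Visit order: [0, 1, 3, 4, 2, 5]


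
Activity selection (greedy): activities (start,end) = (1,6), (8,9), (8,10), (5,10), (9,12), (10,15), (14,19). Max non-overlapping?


Greedy: pick earliest-ending, then skip overlaps.
Selected (4 activities): [(1, 6), (8, 9), (9, 12), (14, 19)]


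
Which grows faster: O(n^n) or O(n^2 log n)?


n^2 log n grows slower than n^n
O(n^2 log n) is asymptotically smaller; O(n^n) grows faster


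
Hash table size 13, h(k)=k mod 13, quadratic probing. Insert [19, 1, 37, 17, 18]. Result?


Insertions: 19->slot 6; 1->slot 1; 37->slot 11; 17->slot 4; 18->slot 5
Table: [None, 1, None, None, 17, 18, 19, None, None, None, None, 37, None]


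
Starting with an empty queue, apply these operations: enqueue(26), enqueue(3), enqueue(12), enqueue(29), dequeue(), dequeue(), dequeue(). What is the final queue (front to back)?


enqueue(26) -> [26]
enqueue(3) -> [26, 3]
enqueue(12) -> [26, 3, 12]
enqueue(29) -> [26, 3, 12, 29]
dequeue() returns 26 -> [3, 12, 29]
dequeue() returns 3 -> [12, 29]
dequeue() returns 12 -> [29]
Final queue (front to back): [29]


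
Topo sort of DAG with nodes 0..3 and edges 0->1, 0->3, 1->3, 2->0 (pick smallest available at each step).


Kahn's algorithm, process smallest node first
Order: [2, 0, 1, 3]


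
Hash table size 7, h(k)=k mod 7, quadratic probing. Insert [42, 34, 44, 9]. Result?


Insertions: 42->slot 0; 34->slot 6; 44->slot 2; 9->slot 3
Table: [42, None, 44, 9, None, None, 34]


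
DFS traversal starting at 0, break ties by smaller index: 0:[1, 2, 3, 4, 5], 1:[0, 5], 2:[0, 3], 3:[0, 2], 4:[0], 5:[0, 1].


DFS stack-based: start with [0]
Visit order: [0, 1, 5, 2, 3, 4]


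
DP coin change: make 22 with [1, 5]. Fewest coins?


dp[0]=0; dp[i]=1+min(dp[i-c] for c in coins)
...dp[17]=5, dp[18]=6, dp[19]=7, dp[20]=4, dp[21]=5, dp[22]=6
Minimum coins for 22 = 6


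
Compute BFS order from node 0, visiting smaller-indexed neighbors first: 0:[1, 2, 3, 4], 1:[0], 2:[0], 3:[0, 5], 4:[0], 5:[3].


BFS queue: start with [0]
Visit order: [0, 1, 2, 3, 4, 5]


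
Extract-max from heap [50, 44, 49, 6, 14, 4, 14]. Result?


Max = 50
Replace root with last, heapify down
Resulting heap: [49, 44, 14, 6, 14, 4]


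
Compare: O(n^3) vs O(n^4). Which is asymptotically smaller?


cubic grows slower than quartic
O(n^3) is asymptotically smaller; O(n^4) grows faster


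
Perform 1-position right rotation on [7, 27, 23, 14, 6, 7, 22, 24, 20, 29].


Right rotate by 1: [29, 7, 27, 23, 14, 6, 7, 22, 24, 20]


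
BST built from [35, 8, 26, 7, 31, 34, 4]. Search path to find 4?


BST root = 35
Search for 4: compare at each node
Path: [35, 8, 7, 4]


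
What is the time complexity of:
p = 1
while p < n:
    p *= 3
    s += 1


Per nesting level: O(log n) = O(log n)
Complexity: O(log n)


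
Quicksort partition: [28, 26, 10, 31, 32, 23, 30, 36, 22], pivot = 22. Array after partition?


Elements <= 22 go left of pivot.
Result: [10, 22, 28, 31, 32, 23, 30, 36, 26], pivot at index 1


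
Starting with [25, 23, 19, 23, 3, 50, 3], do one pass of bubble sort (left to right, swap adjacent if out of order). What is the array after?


After one pass: [23, 19, 23, 3, 25, 3, 50]


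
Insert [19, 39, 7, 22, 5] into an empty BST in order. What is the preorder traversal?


Root = 19; build tree by BST insertion.
Preorder traversal: [19, 7, 5, 39, 22]


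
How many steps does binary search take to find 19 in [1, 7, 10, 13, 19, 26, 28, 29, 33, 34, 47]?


Search for 19:
[0,10] mid=5 arr[5]=26
[0,4] mid=2 arr[2]=10
[3,4] mid=3 arr[3]=13
[4,4] mid=4 arr[4]=19
Total: 4 comparisons


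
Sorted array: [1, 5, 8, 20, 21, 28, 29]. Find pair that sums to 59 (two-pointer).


Two pointers: lo=0, hi=6
No pair sums to 59


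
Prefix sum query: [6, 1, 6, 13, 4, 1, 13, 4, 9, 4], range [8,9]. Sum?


Prefix sums: [0, 6, 7, 13, 26, 30, 31, 44, 48, 57, 61]
Sum[8..9] = prefix[10] - prefix[8] = 61 - 48 = 13


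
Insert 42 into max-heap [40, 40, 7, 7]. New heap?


Append 42: [40, 40, 7, 7, 42]
Bubble up: swap idx 4(42) with idx 1(40); swap idx 1(42) with idx 0(40)
Result: [42, 40, 7, 7, 40]


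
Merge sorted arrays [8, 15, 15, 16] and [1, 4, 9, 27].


Compare heads, take smaller each step.
Merged: [1, 4, 8, 9, 15, 15, 16, 27]


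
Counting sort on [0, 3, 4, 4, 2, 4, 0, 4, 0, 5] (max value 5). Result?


Count array: [3, 0, 1, 1, 4, 1]
Reconstruct: [0, 0, 0, 2, 3, 4, 4, 4, 4, 5]


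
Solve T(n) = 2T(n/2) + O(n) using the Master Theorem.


a=2, b=2, c=1. log_2(2)=1 = c=1. Case 2: O(n^c log n) = O(n log n)
Complexity: O(n log n)


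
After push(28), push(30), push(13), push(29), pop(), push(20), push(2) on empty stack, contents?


push(28) -> [28]
push(30) -> [28, 30]
push(13) -> [28, 30, 13]
push(29) -> [28, 30, 13, 29]
pop() returns 29 -> [28, 30, 13]
push(20) -> [28, 30, 13, 20]
push(2) -> [28, 30, 13, 20, 2]
Final stack (bottom to top): [28, 30, 13, 20, 2]


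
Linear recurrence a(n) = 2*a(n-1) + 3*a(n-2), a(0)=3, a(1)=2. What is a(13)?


Build bottom-up:
...a(11)=221432, a(12)=664303, a(13)=2*664303+3*221432=1992902


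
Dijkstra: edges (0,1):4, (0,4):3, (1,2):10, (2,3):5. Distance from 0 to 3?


Dijkstra from 0:
Distances: {0: 0, 1: 4, 2: 14, 3: 19, 4: 3}
Shortest distance to 3 = 19, path = [0, 1, 2, 3]


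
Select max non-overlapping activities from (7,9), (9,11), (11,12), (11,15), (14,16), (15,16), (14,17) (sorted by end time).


Greedy: pick earliest-ending, then skip overlaps.
Selected (4 activities): [(7, 9), (9, 11), (11, 12), (14, 16)]


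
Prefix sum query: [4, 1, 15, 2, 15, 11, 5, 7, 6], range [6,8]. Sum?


Prefix sums: [0, 4, 5, 20, 22, 37, 48, 53, 60, 66]
Sum[6..8] = prefix[9] - prefix[6] = 66 - 48 = 18


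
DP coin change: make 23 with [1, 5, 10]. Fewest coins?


dp[0]=0; dp[i]=1+min(dp[i-c] for c in coins)
...dp[18]=5, dp[19]=6, dp[20]=2, dp[21]=3, dp[22]=4, dp[23]=5
Minimum coins for 23 = 5


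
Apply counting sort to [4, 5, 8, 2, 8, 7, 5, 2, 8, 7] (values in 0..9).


Count array: [0, 0, 2, 0, 1, 2, 0, 2, 3, 0]
Reconstruct: [2, 2, 4, 5, 5, 7, 7, 8, 8, 8]


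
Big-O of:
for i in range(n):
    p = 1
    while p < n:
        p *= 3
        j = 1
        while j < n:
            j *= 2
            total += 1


Per nesting level: O(n) * O(log n) * O(log n) = O(n (log n)^2)
Complexity: O(n (log n)^2)


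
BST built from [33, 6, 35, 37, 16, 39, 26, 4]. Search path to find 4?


BST root = 33
Search for 4: compare at each node
Path: [33, 6, 4]


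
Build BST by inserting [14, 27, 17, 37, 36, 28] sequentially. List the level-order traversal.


Root = 14; build tree by BST insertion.
Level-Order traversal: [14, 27, 17, 37, 36, 28]


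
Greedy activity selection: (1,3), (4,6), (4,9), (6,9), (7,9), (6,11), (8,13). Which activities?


Greedy: pick earliest-ending, then skip overlaps.
Selected (3 activities): [(1, 3), (4, 6), (6, 9)]


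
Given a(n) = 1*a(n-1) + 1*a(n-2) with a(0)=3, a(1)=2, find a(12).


Build bottom-up:
...a(10)=212, a(11)=343, a(12)=1*343+1*212=555


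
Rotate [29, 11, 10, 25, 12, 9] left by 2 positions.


Left rotate by 2: [10, 25, 12, 9, 29, 11]


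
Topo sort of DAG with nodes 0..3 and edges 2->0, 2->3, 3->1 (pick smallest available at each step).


Kahn's algorithm, process smallest node first
Order: [2, 0, 3, 1]


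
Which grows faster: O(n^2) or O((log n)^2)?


polylogarithmic grows slower than quadratic
O((log n)^2) is asymptotically smaller; O(n^2) grows faster


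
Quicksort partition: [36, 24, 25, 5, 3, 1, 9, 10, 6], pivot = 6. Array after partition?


Elements <= 6 go left of pivot.
Result: [5, 3, 1, 6, 24, 25, 9, 10, 36], pivot at index 3


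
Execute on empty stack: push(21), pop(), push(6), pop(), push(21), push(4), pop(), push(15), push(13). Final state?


push(21) -> [21]
pop() returns 21 -> []
push(6) -> [6]
pop() returns 6 -> []
push(21) -> [21]
push(4) -> [21, 4]
pop() returns 4 -> [21]
push(15) -> [21, 15]
push(13) -> [21, 15, 13]
Final stack (bottom to top): [21, 15, 13]


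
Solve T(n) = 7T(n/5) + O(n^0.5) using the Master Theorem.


a=7, b=5, c=0.5. log_5(7)=1.209 > c=0.5. Case 1: O(n^log_b(a)) = O(n^1.209)
Complexity: O(n^1.209)


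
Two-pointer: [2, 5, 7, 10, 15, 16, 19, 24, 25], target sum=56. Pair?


Two pointers: lo=0, hi=8
No pair sums to 56


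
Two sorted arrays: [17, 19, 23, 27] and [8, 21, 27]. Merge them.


Compare heads, take smaller each step.
Merged: [8, 17, 19, 21, 23, 27, 27]


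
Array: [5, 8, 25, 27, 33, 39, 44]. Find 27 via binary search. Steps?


Search for 27:
[0,6] mid=3 arr[3]=27
Total: 1 comparisons


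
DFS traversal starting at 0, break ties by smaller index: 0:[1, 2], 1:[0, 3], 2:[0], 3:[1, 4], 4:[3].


DFS stack-based: start with [0]
Visit order: [0, 1, 3, 4, 2]


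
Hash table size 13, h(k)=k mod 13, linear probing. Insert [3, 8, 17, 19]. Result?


Insertions: 3->slot 3; 8->slot 8; 17->slot 4; 19->slot 6
Table: [None, None, None, 3, 17, None, 19, None, 8, None, None, None, None]


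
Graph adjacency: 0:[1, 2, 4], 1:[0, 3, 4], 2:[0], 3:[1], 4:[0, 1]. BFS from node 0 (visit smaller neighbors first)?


BFS queue: start with [0]
Visit order: [0, 1, 2, 4, 3]


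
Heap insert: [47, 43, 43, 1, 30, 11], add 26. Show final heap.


Append 26: [47, 43, 43, 1, 30, 11, 26]
Bubble up: no swaps needed
Result: [47, 43, 43, 1, 30, 11, 26]


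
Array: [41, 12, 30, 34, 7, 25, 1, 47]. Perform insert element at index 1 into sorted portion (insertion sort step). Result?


After one pass: [12, 41, 30, 34, 7, 25, 1, 47]


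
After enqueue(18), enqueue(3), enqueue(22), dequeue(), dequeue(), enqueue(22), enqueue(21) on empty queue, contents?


enqueue(18) -> [18]
enqueue(3) -> [18, 3]
enqueue(22) -> [18, 3, 22]
dequeue() returns 18 -> [3, 22]
dequeue() returns 3 -> [22]
enqueue(22) -> [22, 22]
enqueue(21) -> [22, 22, 21]
Final queue (front to back): [22, 22, 21]


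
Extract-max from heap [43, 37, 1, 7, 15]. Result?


Max = 43
Replace root with last, heapify down
Resulting heap: [37, 15, 1, 7]


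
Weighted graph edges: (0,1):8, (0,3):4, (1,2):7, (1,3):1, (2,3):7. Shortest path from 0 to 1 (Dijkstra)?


Dijkstra from 0:
Distances: {0: 0, 1: 5, 2: 11, 3: 4}
Shortest distance to 1 = 5, path = [0, 3, 1]


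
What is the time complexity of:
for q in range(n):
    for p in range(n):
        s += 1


Per nesting level: O(n) * O(n) = O(n^2)
Complexity: O(n^2)


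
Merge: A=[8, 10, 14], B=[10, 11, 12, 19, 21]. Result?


Compare heads, take smaller each step.
Merged: [8, 10, 10, 11, 12, 14, 19, 21]


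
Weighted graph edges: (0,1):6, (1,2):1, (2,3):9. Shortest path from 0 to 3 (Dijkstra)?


Dijkstra from 0:
Distances: {0: 0, 1: 6, 2: 7, 3: 16}
Shortest distance to 3 = 16, path = [0, 1, 2, 3]


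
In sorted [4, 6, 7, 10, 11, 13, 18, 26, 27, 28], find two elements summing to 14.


Two pointers: lo=0, hi=9
Found pair: (4, 10) summing to 14


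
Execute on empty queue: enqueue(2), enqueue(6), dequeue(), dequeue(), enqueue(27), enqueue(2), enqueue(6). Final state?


enqueue(2) -> [2]
enqueue(6) -> [2, 6]
dequeue() returns 2 -> [6]
dequeue() returns 6 -> []
enqueue(27) -> [27]
enqueue(2) -> [27, 2]
enqueue(6) -> [27, 2, 6]
Final queue (front to back): [27, 2, 6]


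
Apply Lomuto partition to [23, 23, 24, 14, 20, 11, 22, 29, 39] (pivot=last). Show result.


Elements <= 39 go left of pivot.
Result: [23, 23, 24, 14, 20, 11, 22, 29, 39], pivot at index 8


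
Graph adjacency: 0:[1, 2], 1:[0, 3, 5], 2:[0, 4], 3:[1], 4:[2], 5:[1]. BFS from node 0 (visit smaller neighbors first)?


BFS queue: start with [0]
Visit order: [0, 1, 2, 3, 5, 4]


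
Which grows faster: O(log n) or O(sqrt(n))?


logarithmic grows slower than sublinear
O(log n) is asymptotically smaller; O(sqrt(n)) grows faster


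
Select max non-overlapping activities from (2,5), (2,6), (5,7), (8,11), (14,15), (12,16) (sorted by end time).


Greedy: pick earliest-ending, then skip overlaps.
Selected (4 activities): [(2, 5), (5, 7), (8, 11), (14, 15)]


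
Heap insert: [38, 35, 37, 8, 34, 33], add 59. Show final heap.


Append 59: [38, 35, 37, 8, 34, 33, 59]
Bubble up: swap idx 6(59) with idx 2(37); swap idx 2(59) with idx 0(38)
Result: [59, 35, 38, 8, 34, 33, 37]


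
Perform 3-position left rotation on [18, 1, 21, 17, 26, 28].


Left rotate by 3: [17, 26, 28, 18, 1, 21]


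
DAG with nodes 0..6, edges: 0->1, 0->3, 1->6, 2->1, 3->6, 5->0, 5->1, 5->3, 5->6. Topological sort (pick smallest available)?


Kahn's algorithm, process smallest node first
Order: [2, 4, 5, 0, 1, 3, 6]


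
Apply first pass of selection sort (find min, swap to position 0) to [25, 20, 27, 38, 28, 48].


After one pass: [20, 25, 27, 38, 28, 48]


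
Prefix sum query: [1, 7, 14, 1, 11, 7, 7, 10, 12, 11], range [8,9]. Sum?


Prefix sums: [0, 1, 8, 22, 23, 34, 41, 48, 58, 70, 81]
Sum[8..9] = prefix[10] - prefix[8] = 81 - 58 = 23


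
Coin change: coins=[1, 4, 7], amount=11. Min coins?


dp[0]=0; dp[i]=1+min(dp[i-c] for c in coins)
...dp[6]=3, dp[7]=1, dp[8]=2, dp[9]=3, dp[10]=4, dp[11]=2
Minimum coins for 11 = 2


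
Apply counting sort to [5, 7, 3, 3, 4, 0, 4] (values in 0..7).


Count array: [1, 0, 0, 2, 2, 1, 0, 1]
Reconstruct: [0, 3, 3, 4, 4, 5, 7]


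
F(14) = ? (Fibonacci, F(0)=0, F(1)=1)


F(n)=F(n-1)+F(n-2)
...F(12)=144, F(13)=233, F(14)=377


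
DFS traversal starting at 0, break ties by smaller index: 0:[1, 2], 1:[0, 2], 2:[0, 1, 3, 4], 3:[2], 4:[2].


DFS stack-based: start with [0]
Visit order: [0, 1, 2, 3, 4]


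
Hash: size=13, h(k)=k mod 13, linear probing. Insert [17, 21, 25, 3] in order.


Insertions: 17->slot 4; 21->slot 8; 25->slot 12; 3->slot 3
Table: [None, None, None, 3, 17, None, None, None, 21, None, None, None, 25]


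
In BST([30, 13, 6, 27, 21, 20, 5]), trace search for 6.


BST root = 30
Search for 6: compare at each node
Path: [30, 13, 6]


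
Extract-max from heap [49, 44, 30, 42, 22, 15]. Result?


Max = 49
Replace root with last, heapify down
Resulting heap: [44, 42, 30, 15, 22]


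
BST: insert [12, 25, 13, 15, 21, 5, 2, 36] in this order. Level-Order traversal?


Root = 12; build tree by BST insertion.
Level-Order traversal: [12, 5, 25, 2, 13, 36, 15, 21]


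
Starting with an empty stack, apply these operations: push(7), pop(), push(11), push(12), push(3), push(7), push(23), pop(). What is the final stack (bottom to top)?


push(7) -> [7]
pop() returns 7 -> []
push(11) -> [11]
push(12) -> [11, 12]
push(3) -> [11, 12, 3]
push(7) -> [11, 12, 3, 7]
push(23) -> [11, 12, 3, 7, 23]
pop() returns 23 -> [11, 12, 3, 7]
Final stack (bottom to top): [11, 12, 3, 7]


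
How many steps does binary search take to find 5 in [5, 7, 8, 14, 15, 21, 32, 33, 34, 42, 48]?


Search for 5:
[0,10] mid=5 arr[5]=21
[0,4] mid=2 arr[2]=8
[0,1] mid=0 arr[0]=5
Total: 3 comparisons


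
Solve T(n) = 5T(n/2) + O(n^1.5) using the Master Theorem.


a=5, b=2, c=1.5. log_2(5)=2.322 > c=1.5. Case 1: O(n^log_b(a)) = O(n^2.322)
Complexity: O(n^2.322)


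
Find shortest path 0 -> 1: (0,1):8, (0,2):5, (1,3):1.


Dijkstra from 0:
Distances: {0: 0, 1: 8, 2: 5, 3: 9}
Shortest distance to 1 = 8, path = [0, 1]


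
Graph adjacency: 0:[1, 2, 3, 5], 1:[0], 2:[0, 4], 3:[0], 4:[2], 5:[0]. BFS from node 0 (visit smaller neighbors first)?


BFS queue: start with [0]
Visit order: [0, 1, 2, 3, 5, 4]


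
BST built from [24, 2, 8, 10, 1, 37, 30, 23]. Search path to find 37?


BST root = 24
Search for 37: compare at each node
Path: [24, 37]


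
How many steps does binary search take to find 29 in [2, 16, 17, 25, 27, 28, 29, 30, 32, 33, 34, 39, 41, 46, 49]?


Search for 29:
[0,14] mid=7 arr[7]=30
[0,6] mid=3 arr[3]=25
[4,6] mid=5 arr[5]=28
[6,6] mid=6 arr[6]=29
Total: 4 comparisons


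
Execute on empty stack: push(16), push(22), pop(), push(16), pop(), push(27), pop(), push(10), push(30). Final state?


push(16) -> [16]
push(22) -> [16, 22]
pop() returns 22 -> [16]
push(16) -> [16, 16]
pop() returns 16 -> [16]
push(27) -> [16, 27]
pop() returns 27 -> [16]
push(10) -> [16, 10]
push(30) -> [16, 10, 30]
Final stack (bottom to top): [16, 10, 30]


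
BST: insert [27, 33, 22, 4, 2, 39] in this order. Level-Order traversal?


Root = 27; build tree by BST insertion.
Level-Order traversal: [27, 22, 33, 4, 39, 2]


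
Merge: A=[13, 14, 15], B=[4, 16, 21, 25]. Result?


Compare heads, take smaller each step.
Merged: [4, 13, 14, 15, 16, 21, 25]


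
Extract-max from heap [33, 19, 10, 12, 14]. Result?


Max = 33
Replace root with last, heapify down
Resulting heap: [19, 14, 10, 12]


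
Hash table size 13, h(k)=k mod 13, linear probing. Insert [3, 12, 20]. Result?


Insertions: 3->slot 3; 12->slot 12; 20->slot 7
Table: [None, None, None, 3, None, None, None, 20, None, None, None, None, 12]


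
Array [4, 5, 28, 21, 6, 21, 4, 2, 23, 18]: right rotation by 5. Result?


Right rotate by 5: [21, 4, 2, 23, 18, 4, 5, 28, 21, 6]


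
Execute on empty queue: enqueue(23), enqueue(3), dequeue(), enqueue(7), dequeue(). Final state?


enqueue(23) -> [23]
enqueue(3) -> [23, 3]
dequeue() returns 23 -> [3]
enqueue(7) -> [3, 7]
dequeue() returns 3 -> [7]
Final queue (front to back): [7]


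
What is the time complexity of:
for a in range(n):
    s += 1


Per nesting level: O(n) = O(n)
Complexity: O(n)


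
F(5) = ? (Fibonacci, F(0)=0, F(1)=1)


F(n)=F(n-1)+F(n-2)
...F(3)=2, F(4)=3, F(5)=5


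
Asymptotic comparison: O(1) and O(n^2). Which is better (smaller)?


constant grows slower than quadratic
O(1) is asymptotically smaller; O(n^2) grows faster


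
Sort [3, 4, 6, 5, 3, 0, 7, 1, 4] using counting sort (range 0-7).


Count array: [1, 1, 0, 2, 2, 1, 1, 1]
Reconstruct: [0, 1, 3, 3, 4, 4, 5, 6, 7]


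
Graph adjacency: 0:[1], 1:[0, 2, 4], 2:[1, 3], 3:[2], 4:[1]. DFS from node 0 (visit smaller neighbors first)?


DFS stack-based: start with [0]
Visit order: [0, 1, 2, 3, 4]


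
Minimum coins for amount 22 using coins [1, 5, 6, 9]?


dp[0]=0; dp[i]=1+min(dp[i-c] for c in coins)
...dp[17]=3, dp[18]=2, dp[19]=3, dp[20]=3, dp[21]=3, dp[22]=4
Minimum coins for 22 = 4


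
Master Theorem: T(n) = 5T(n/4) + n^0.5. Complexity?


a=5, b=4, c=0.5. log_4(5)=1.161 > c=0.5. Case 1: O(n^log_b(a)) = O(n^1.161)
Complexity: O(n^1.161)


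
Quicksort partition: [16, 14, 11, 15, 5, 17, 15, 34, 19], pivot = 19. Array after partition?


Elements <= 19 go left of pivot.
Result: [16, 14, 11, 15, 5, 17, 15, 19, 34], pivot at index 7


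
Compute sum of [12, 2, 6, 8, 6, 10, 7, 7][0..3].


Prefix sums: [0, 12, 14, 20, 28, 34, 44, 51, 58]
Sum[0..3] = prefix[4] - prefix[0] = 28 - 0 = 28


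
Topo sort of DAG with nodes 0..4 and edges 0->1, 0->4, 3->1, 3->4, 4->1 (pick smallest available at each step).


Kahn's algorithm, process smallest node first
Order: [0, 2, 3, 4, 1]


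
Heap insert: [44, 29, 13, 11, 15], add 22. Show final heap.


Append 22: [44, 29, 13, 11, 15, 22]
Bubble up: swap idx 5(22) with idx 2(13)
Result: [44, 29, 22, 11, 15, 13]


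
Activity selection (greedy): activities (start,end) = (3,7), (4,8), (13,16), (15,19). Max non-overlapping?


Greedy: pick earliest-ending, then skip overlaps.
Selected (2 activities): [(3, 7), (13, 16)]


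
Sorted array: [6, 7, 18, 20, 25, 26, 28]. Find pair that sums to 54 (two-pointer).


Two pointers: lo=0, hi=6
Found pair: (26, 28) summing to 54


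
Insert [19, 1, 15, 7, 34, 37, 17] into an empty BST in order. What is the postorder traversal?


Root = 19; build tree by BST insertion.
Postorder traversal: [7, 17, 15, 1, 37, 34, 19]


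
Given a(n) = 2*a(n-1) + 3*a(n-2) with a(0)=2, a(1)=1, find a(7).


Build bottom-up:
...a(5)=181, a(6)=548, a(7)=2*548+3*181=1639


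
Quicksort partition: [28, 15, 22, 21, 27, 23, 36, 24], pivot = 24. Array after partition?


Elements <= 24 go left of pivot.
Result: [15, 22, 21, 23, 24, 28, 36, 27], pivot at index 4


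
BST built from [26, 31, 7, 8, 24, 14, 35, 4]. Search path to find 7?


BST root = 26
Search for 7: compare at each node
Path: [26, 7]


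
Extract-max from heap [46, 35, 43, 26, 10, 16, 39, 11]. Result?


Max = 46
Replace root with last, heapify down
Resulting heap: [43, 35, 39, 26, 10, 16, 11]


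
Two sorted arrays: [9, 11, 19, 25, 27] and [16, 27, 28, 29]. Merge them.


Compare heads, take smaller each step.
Merged: [9, 11, 16, 19, 25, 27, 27, 28, 29]


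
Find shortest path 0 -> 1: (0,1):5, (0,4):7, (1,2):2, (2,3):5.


Dijkstra from 0:
Distances: {0: 0, 1: 5, 2: 7, 3: 12, 4: 7}
Shortest distance to 1 = 5, path = [0, 1]


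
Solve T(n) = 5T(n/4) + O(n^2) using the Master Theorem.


a=5, b=4, c=2. log_4(5)=1.161 < c=2. Case 3: O(n^c) = O(n^2)
Complexity: O(n^2)


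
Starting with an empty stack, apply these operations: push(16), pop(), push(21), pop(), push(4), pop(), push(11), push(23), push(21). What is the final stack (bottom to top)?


push(16) -> [16]
pop() returns 16 -> []
push(21) -> [21]
pop() returns 21 -> []
push(4) -> [4]
pop() returns 4 -> []
push(11) -> [11]
push(23) -> [11, 23]
push(21) -> [11, 23, 21]
Final stack (bottom to top): [11, 23, 21]


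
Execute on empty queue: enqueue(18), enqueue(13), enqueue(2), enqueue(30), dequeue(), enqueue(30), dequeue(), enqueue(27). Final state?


enqueue(18) -> [18]
enqueue(13) -> [18, 13]
enqueue(2) -> [18, 13, 2]
enqueue(30) -> [18, 13, 2, 30]
dequeue() returns 18 -> [13, 2, 30]
enqueue(30) -> [13, 2, 30, 30]
dequeue() returns 13 -> [2, 30, 30]
enqueue(27) -> [2, 30, 30, 27]
Final queue (front to back): [2, 30, 30, 27]


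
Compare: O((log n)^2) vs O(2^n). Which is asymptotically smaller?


polylogarithmic grows slower than exponential
O((log n)^2) is asymptotically smaller; O(2^n) grows faster


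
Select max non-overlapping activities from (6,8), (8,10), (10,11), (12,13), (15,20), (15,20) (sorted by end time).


Greedy: pick earliest-ending, then skip overlaps.
Selected (5 activities): [(6, 8), (8, 10), (10, 11), (12, 13), (15, 20)]


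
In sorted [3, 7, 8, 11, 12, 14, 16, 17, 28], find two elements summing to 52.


Two pointers: lo=0, hi=8
No pair sums to 52


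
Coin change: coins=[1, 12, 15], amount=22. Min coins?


dp[0]=0; dp[i]=1+min(dp[i-c] for c in coins)
...dp[17]=3, dp[18]=4, dp[19]=5, dp[20]=6, dp[21]=7, dp[22]=8
Minimum coins for 22 = 8


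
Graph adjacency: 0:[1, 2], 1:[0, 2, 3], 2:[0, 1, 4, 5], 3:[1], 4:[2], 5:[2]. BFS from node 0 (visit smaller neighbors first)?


BFS queue: start with [0]
Visit order: [0, 1, 2, 3, 4, 5]


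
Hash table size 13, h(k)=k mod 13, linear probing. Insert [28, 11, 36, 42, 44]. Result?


Insertions: 28->slot 2; 11->slot 11; 36->slot 10; 42->slot 3; 44->slot 5
Table: [None, None, 28, 42, None, 44, None, None, None, None, 36, 11, None]


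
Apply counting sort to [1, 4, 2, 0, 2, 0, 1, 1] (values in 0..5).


Count array: [2, 3, 2, 0, 1, 0]
Reconstruct: [0, 0, 1, 1, 1, 2, 2, 4]


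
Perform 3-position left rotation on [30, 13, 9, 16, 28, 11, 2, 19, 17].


Left rotate by 3: [16, 28, 11, 2, 19, 17, 30, 13, 9]


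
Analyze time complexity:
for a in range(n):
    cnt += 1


Per nesting level: O(n) = O(n)
Complexity: O(n)


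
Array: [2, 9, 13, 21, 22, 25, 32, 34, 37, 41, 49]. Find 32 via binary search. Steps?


Search for 32:
[0,10] mid=5 arr[5]=25
[6,10] mid=8 arr[8]=37
[6,7] mid=6 arr[6]=32
Total: 3 comparisons


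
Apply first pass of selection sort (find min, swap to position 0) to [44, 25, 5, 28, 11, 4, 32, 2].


After one pass: [2, 25, 5, 28, 11, 4, 32, 44]


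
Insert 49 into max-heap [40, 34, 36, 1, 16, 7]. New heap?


Append 49: [40, 34, 36, 1, 16, 7, 49]
Bubble up: swap idx 6(49) with idx 2(36); swap idx 2(49) with idx 0(40)
Result: [49, 34, 40, 1, 16, 7, 36]


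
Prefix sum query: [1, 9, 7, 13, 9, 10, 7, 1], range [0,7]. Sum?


Prefix sums: [0, 1, 10, 17, 30, 39, 49, 56, 57]
Sum[0..7] = prefix[8] - prefix[0] = 57 - 0 = 57


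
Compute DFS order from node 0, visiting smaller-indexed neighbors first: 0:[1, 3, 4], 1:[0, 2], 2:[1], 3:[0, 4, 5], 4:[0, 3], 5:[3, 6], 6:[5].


DFS stack-based: start with [0]
Visit order: [0, 1, 2, 3, 4, 5, 6]


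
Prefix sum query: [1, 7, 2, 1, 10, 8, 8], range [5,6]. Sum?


Prefix sums: [0, 1, 8, 10, 11, 21, 29, 37]
Sum[5..6] = prefix[7] - prefix[5] = 37 - 21 = 16


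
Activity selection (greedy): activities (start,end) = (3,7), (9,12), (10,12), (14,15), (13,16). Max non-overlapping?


Greedy: pick earliest-ending, then skip overlaps.
Selected (3 activities): [(3, 7), (9, 12), (14, 15)]


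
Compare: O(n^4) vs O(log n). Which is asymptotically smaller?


logarithmic grows slower than quartic
O(log n) is asymptotically smaller; O(n^4) grows faster


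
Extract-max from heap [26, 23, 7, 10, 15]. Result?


Max = 26
Replace root with last, heapify down
Resulting heap: [23, 15, 7, 10]


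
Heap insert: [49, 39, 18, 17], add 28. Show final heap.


Append 28: [49, 39, 18, 17, 28]
Bubble up: no swaps needed
Result: [49, 39, 18, 17, 28]


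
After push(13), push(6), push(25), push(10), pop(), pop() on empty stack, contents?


push(13) -> [13]
push(6) -> [13, 6]
push(25) -> [13, 6, 25]
push(10) -> [13, 6, 25, 10]
pop() returns 10 -> [13, 6, 25]
pop() returns 25 -> [13, 6]
Final stack (bottom to top): [13, 6]


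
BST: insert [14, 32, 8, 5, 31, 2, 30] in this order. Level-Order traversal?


Root = 14; build tree by BST insertion.
Level-Order traversal: [14, 8, 32, 5, 31, 2, 30]


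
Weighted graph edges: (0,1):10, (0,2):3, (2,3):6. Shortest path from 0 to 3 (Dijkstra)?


Dijkstra from 0:
Distances: {0: 0, 1: 10, 2: 3, 3: 9}
Shortest distance to 3 = 9, path = [0, 2, 3]


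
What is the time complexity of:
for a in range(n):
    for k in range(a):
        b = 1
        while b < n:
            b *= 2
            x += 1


Per nesting level: O(n) * O(n) [triangular over a] * O(log n) = O(n^2 log n)
Complexity: O(n^2 log n)


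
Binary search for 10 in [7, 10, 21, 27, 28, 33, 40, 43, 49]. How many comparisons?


Search for 10:
[0,8] mid=4 arr[4]=28
[0,3] mid=1 arr[1]=10
Total: 2 comparisons


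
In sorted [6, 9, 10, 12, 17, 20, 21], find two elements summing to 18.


Two pointers: lo=0, hi=6
Found pair: (6, 12) summing to 18


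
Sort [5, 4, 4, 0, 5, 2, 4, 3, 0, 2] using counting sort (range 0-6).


Count array: [2, 0, 2, 1, 3, 2, 0]
Reconstruct: [0, 0, 2, 2, 3, 4, 4, 4, 5, 5]


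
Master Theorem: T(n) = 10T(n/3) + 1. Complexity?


a=10, b=3, c=0. log_3(10)=2.096 > c=0. Case 1: O(n^log_b(a)) = O(n^2.096)
Complexity: O(n^2.096)


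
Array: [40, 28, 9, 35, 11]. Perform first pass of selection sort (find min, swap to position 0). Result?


After one pass: [9, 28, 40, 35, 11]


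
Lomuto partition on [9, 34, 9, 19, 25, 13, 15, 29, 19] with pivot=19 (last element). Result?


Elements <= 19 go left of pivot.
Result: [9, 9, 19, 13, 15, 19, 25, 29, 34], pivot at index 5


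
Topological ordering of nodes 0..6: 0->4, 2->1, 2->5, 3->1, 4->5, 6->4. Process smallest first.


Kahn's algorithm, process smallest node first
Order: [0, 2, 3, 1, 6, 4, 5]


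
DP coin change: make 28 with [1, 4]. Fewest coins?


dp[0]=0; dp[i]=1+min(dp[i-c] for c in coins)
...dp[23]=8, dp[24]=6, dp[25]=7, dp[26]=8, dp[27]=9, dp[28]=7
Minimum coins for 28 = 7


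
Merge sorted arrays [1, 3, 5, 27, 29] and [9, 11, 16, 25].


Compare heads, take smaller each step.
Merged: [1, 3, 5, 9, 11, 16, 25, 27, 29]


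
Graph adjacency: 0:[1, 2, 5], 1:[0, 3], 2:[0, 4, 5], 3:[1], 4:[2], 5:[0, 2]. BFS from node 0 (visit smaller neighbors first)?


BFS queue: start with [0]
Visit order: [0, 1, 2, 5, 3, 4]


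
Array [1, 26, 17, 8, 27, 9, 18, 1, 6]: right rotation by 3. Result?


Right rotate by 3: [18, 1, 6, 1, 26, 17, 8, 27, 9]


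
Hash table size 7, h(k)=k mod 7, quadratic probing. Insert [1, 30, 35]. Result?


Insertions: 1->slot 1; 30->slot 2; 35->slot 0
Table: [35, 1, 30, None, None, None, None]


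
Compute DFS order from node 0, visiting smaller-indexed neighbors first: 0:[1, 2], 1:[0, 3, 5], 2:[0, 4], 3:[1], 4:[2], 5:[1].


DFS stack-based: start with [0]
Visit order: [0, 1, 3, 5, 2, 4]


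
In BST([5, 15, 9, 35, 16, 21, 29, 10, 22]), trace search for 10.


BST root = 5
Search for 10: compare at each node
Path: [5, 15, 9, 10]


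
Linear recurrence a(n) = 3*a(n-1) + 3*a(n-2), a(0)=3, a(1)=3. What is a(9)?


Build bottom-up:
...a(7)=13203, a(8)=50058, a(9)=3*50058+3*13203=189783


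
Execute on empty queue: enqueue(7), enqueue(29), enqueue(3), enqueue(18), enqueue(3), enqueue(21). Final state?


enqueue(7) -> [7]
enqueue(29) -> [7, 29]
enqueue(3) -> [7, 29, 3]
enqueue(18) -> [7, 29, 3, 18]
enqueue(3) -> [7, 29, 3, 18, 3]
enqueue(21) -> [7, 29, 3, 18, 3, 21]
Final queue (front to back): [7, 29, 3, 18, 3, 21]


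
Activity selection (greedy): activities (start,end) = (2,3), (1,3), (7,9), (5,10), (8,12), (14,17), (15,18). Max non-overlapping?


Greedy: pick earliest-ending, then skip overlaps.
Selected (3 activities): [(2, 3), (7, 9), (14, 17)]


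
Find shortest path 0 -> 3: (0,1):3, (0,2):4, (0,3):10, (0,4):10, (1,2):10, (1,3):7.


Dijkstra from 0:
Distances: {0: 0, 1: 3, 2: 4, 3: 10, 4: 10}
Shortest distance to 3 = 10, path = [0, 3]


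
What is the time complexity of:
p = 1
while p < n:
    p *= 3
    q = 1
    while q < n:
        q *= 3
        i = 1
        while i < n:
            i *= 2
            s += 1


Per nesting level: O(log n) * O(log n) * O(log n) = O((log n)^3)
Complexity: O((log n)^3)


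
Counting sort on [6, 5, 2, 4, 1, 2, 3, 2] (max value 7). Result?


Count array: [0, 1, 3, 1, 1, 1, 1, 0]
Reconstruct: [1, 2, 2, 2, 3, 4, 5, 6]


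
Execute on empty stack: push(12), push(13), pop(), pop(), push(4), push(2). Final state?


push(12) -> [12]
push(13) -> [12, 13]
pop() returns 13 -> [12]
pop() returns 12 -> []
push(4) -> [4]
push(2) -> [4, 2]
Final stack (bottom to top): [4, 2]


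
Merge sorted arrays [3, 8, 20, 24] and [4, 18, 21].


Compare heads, take smaller each step.
Merged: [3, 4, 8, 18, 20, 21, 24]


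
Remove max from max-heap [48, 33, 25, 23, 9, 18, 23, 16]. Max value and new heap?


Max = 48
Replace root with last, heapify down
Resulting heap: [33, 23, 25, 16, 9, 18, 23]
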